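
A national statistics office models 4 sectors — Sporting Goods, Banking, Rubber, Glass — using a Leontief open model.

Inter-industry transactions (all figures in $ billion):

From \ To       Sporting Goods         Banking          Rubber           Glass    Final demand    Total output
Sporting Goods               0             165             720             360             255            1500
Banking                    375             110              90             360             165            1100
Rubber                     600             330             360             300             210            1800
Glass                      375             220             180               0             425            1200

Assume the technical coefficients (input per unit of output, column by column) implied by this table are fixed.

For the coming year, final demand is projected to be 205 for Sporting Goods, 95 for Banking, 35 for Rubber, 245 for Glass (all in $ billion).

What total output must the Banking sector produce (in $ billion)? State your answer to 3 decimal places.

x_2 = 628.440

Technical coefficients a_ij = z_ij / X_j:
  a_11 = 0/1500 = 0.00, a_21 = 375/1500 = 0.25, a_31 = 600/1500 = 0.40, a_41 = 375/1500 = 0.25
  a_12 = 165/1100 = 0.15, a_22 = 110/1100 = 0.10, a_32 = 330/1100 = 0.30, a_42 = 220/1100 = 0.20
  a_13 = 720/1800 = 0.40, a_23 = 90/1800 = 0.05, a_33 = 360/1800 = 0.20, a_43 = 180/1800 = 0.10
  a_14 = 360/1200 = 0.30, a_24 = 360/1200 = 0.30, a_34 = 300/1200 = 0.25, a_44 = 0/1200 = 0.00
I − A =
  [   1.00    -0.15    -0.40    -0.30]
  [  -0.25     0.90    -0.05    -0.30]
  [  -0.40    -0.30     0.80    -0.25]
  [  -0.25    -0.20    -0.10     1.00]
Compute the cofactors C_ij = (−1)^(i+j)·(3×3 minor ij) of I−A; the adjugate is their transpose:
adj(I−A) = Cᵀ =
  [ 0.623000   0.313250   0.378000   0.375375]
  [ 0.288875   0.518000   0.213750   0.295500]
  [ 0.502250   0.420875   0.708750   0.454125]
  [ 0.263750   0.224000   0.208125   0.498000]
det(I−A) = Σ_j (I−A)_1j·C_1j = (1.00)(0.623000) + (-0.15)(0.288875) + (-0.40)(0.502250) + (-0.30)(0.263750) = 0.29964375
(I − A)⁻¹ = adj(I−A) / det(I−A) ≈
  [   2.0791     1.0454     1.2615     1.2527]
  [   0.9641     1.7287     0.7133     0.9862]
  [   1.6762     1.4046     2.3653     1.5155]
  [   0.8802     0.7476     0.6946     1.6620]
x = (I − A)⁻¹ d = adj(I−A)·d / det(I−A), with det(I−A) = 0.29964375:
  x_1 = (0.623000·205 + 0.313250·95 + 0.378000·35 + 0.375375·245) / 0.29964375 = 262.670625 / 0.29964375 ≈ 876.610
  x_2 = (0.288875·205 + 0.518000·95 + 0.213750·35 + 0.295500·245) / 0.29964375 = 188.308125 / 0.29964375 ≈ 628.440
  x_3 = (0.502250·205 + 0.420875·95 + 0.708750·35 + 0.454125·245) / 0.29964375 = 279.01125 / 0.29964375 ≈ 931.143
  x_4 = (0.263750·205 + 0.224000·95 + 0.208125·35 + 0.498000·245) / 0.29964375 = 204.643125 / 0.29964375 ≈ 682.955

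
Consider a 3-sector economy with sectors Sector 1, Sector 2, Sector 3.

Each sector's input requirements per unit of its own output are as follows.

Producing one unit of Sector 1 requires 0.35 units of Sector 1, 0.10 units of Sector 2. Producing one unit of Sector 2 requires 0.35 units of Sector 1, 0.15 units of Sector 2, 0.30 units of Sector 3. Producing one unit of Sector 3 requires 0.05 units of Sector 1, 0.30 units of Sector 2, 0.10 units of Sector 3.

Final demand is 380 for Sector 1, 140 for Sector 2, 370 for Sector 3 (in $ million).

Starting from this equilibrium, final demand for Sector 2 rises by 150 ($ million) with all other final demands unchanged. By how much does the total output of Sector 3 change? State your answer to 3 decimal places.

I − A =
  [   0.65    -0.35    -0.05]
  [  -0.10     0.85    -0.30]
  [   0.00    -0.30     0.90]
Cofactors of I−A, C_ij = (−1)^(i+j)·(minor ij) (rows/columns in the sector order above):
  C_11 = (0.85)(0.90) − (-0.30)(-0.30) = 0.6750
  C_12 = −[(-0.10)(0.90) − (-0.30)(0.00)] = 0.0900
  C_13 = (-0.10)(-0.30) − (0.85)(0.00) = 0.0300
  C_21 = −[(-0.35)(0.90) − (-0.05)(-0.30)] = 0.3300
  C_22 = (0.65)(0.90) − (-0.05)(0.00) = 0.5850
  C_23 = −[(0.65)(-0.30) − (-0.35)(0.00)] = 0.1950
  C_31 = (-0.35)(-0.30) − (-0.05)(0.85) = 0.1475
  C_32 = −[(0.65)(-0.30) − (-0.05)(-0.10)] = 0.2000
  C_33 = (0.65)(0.85) − (-0.35)(-0.10) = 0.5175
det(I−A) = Σ_j (I−A)_1j·C_1j = (0.65)(0.6750) + (-0.35)(0.0900) + (-0.05)(0.0300) = 0.40575
adj(I−A) = Cᵀ =
  [ 0.6750   0.3300   0.1475]
  [ 0.0900   0.5850   0.2000]
  [ 0.0300   0.1950   0.5175]
(I − A)⁻¹ = adj(I−A) / det(I−A) ≈
  [   1.6636     0.8133     0.3635]
  [   0.2218     1.4418     0.4929]
  [   0.0739     0.4806     1.2754]
Δx = (I − A)⁻¹ Δd with Δd having +150 in the Sector 2 component and 0 elsewhere.
So Δx_3 = L_32 · (+150), where L_32 = adj(I−A)_32 / det(I−A) = 0.1950 / 0.40575.
Δx_3 = 0.1950 × (+150) / 0.40575 = 29.25 / 0.40575 ≈ 72.089.

Δx_3 = 72.089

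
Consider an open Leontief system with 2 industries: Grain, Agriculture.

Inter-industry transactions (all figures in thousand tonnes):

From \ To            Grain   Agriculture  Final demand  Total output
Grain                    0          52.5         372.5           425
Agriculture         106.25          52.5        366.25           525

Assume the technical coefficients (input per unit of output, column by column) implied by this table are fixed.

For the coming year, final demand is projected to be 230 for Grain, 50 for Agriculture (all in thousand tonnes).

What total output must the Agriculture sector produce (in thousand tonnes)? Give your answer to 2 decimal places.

x_2 = 122.86

Technical coefficients a_ij = z_ij / X_j:
  a_11 = 0/425 = 0.00, a_21 = 106.25/425 = 0.25
  a_12 = 52.5/525 = 0.10, a_22 = 52.5/525 = 0.10
I − A =
  [   1.00    -0.10]
  [  -0.25     0.90]
det(I−A) = (1.00)(0.90) − (-0.10)(-0.25) = 0.8750
adj(I−A) = [[0.90, 0.10], [0.25, 1.00]]
(I − A)⁻¹ = adj(I−A) / det(I−A) ≈
  [   1.0286     0.1143]
  [   0.2857     1.1429]
x = (I − A)⁻¹ d = adj(I−A)·d / det(I−A), with det(I−A) = 0.8750:
  x_1 = (0.90·230 + 0.10·50) / 0.8750 = 212.00 / 0.8750 ≈ 242.29
  x_2 = (0.25·230 + 1.00·50) / 0.8750 = 107.50 / 0.8750 ≈ 122.86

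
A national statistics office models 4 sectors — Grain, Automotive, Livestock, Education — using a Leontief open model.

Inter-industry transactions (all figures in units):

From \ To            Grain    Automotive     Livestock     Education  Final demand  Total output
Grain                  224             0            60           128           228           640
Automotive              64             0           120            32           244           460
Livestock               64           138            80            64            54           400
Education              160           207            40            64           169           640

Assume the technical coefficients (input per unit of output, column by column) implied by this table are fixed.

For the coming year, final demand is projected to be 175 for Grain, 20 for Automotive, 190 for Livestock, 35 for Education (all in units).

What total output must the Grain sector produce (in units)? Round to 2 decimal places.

x_1 = 461.28

Technical coefficients a_ij = z_ij / X_j:
  a_11 = 224/640 = 0.35, a_21 = 64/640 = 0.10, a_31 = 64/640 = 0.10, a_41 = 160/640 = 0.25
  a_12 = 0/460 = 0.00, a_22 = 0/460 = 0.00, a_32 = 138/460 = 0.30, a_42 = 207/460 = 0.45
  a_13 = 60/400 = 0.15, a_23 = 120/400 = 0.30, a_33 = 80/400 = 0.20, a_43 = 40/400 = 0.10
  a_14 = 128/640 = 0.20, a_24 = 32/640 = 0.05, a_34 = 64/640 = 0.10, a_44 = 64/640 = 0.10
I − A =
  [   0.65     0.00    -0.15    -0.20]
  [  -0.10     1.00    -0.30    -0.05]
  [  -0.10    -0.30     0.80    -0.10]
  [  -0.25    -0.45    -0.10     0.90]
Compute the cofactors C_ij = (−1)^(i+j)·(3×3 minor ij) of I−A; the adjugate is their transpose:
adj(I−A) = Cᵀ =
  [ 0.596000   0.125250   0.178625   0.159250]
  [ 0.116000   0.402250   0.181125   0.068250]
  [ 0.148000   0.198750   0.511375   0.100750]
  [ 0.240000   0.258000   0.197000   0.442000]
det(I−A) = Σ_j (I−A)_1j·C_1j = (0.65)(0.596000) + (0.00)(0.116000) + (-0.15)(0.148000) + (-0.20)(0.240000) = 0.3172
(I − A)⁻¹ = adj(I−A) / det(I−A) ≈
  [   1.8789     0.3949     0.5631     0.5020]
  [   0.3657     1.2681     0.5710     0.2152]
  [   0.4666     0.6266     1.6122     0.3176]
  [   0.7566     0.8134     0.6211     1.3934]
x = (I − A)⁻¹ d = adj(I−A)·d / det(I−A), with det(I−A) = 0.3172:
  x_1 = (0.596000·175 + 0.125250·20 + 0.178625·190 + 0.159250·35) / 0.3172 = 146.3175 / 0.3172 ≈ 461.28
  x_2 = (0.116000·175 + 0.402250·20 + 0.181125·190 + 0.068250·35) / 0.3172 = 65.1475 / 0.3172 ≈ 205.38
  x_3 = (0.148000·175 + 0.198750·20 + 0.511375·190 + 0.100750·35) / 0.3172 = 130.5625 / 0.3172 ≈ 411.61
  x_4 = (0.240000·175 + 0.258000·20 + 0.197000·190 + 0.442000·35) / 0.3172 = 100.06 / 0.3172 ≈ 315.45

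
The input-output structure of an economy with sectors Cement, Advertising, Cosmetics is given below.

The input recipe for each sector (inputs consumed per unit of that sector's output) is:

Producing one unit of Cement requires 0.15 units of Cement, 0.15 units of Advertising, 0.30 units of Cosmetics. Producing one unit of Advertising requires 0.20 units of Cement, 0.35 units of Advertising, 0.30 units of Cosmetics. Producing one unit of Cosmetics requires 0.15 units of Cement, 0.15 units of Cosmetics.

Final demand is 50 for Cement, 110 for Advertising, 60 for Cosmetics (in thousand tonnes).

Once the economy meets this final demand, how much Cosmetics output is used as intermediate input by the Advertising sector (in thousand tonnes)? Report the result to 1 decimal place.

z_32 = 60.5

I − A =
  [   0.85    -0.20    -0.15]
  [  -0.15     0.65     0.00]
  [  -0.30    -0.30     0.85]
Cofactors of I−A, C_ij = (−1)^(i+j)·(minor ij) (rows/columns in the sector order above):
  C_11 = (0.65)(0.85) − (0.00)(-0.30) = 0.5525
  C_12 = −[(-0.15)(0.85) − (0.00)(-0.30)] = 0.1275
  C_13 = (-0.15)(-0.30) − (0.65)(-0.30) = 0.2400
  C_21 = −[(-0.20)(0.85) − (-0.15)(-0.30)] = 0.2150
  C_22 = (0.85)(0.85) − (-0.15)(-0.30) = 0.6775
  C_23 = −[(0.85)(-0.30) − (-0.20)(-0.30)] = 0.3150
  C_31 = (-0.20)(0.00) − (-0.15)(0.65) = 0.0975
  C_32 = −[(0.85)(0.00) − (-0.15)(-0.15)] = 0.0225
  C_33 = (0.85)(0.65) − (-0.20)(-0.15) = 0.5225
det(I−A) = Σ_j (I−A)_1j·C_1j = (0.85)(0.5525) + (-0.20)(0.1275) + (-0.15)(0.2400) = 0.408125
adj(I−A) = Cᵀ =
  [ 0.5525   0.2150   0.0975]
  [ 0.1275   0.6775   0.0225]
  [ 0.2400   0.3150   0.5225]
(I − A)⁻¹ = adj(I−A) / det(I−A) ≈
  [   1.3538     0.5268     0.2389]
  [   0.3124     1.6600     0.0551]
  [   0.5881     0.7718     1.2802]
First solve x = (I − A)⁻¹ d = adj(I−A)·d / det(I−A); in particular x_2 = (0.1275·50 + 0.6775·110 + 0.0225·60) / 0.408125 = 82.25 / 0.408125 ≈ 201.531.
Intermediate flow from 3 to 2: z_32 = a_32 · x_2 = 0.30 × 82.25 / 0.408125 = 24.675 / 0.408125 ≈ 60.5.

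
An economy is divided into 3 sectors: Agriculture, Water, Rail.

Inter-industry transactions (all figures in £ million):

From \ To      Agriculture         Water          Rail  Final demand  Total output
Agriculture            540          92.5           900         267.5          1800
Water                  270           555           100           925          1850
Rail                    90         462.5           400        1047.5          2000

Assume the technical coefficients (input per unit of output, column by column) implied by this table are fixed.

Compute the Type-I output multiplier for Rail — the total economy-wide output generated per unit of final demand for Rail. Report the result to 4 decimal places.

Technical coefficients a_ij = z_ij / X_j:
  a_11 = 540/1800 = 0.30, a_21 = 270/1800 = 0.15, a_31 = 90/1800 = 0.05
  a_12 = 92.5/1850 = 0.05, a_22 = 555/1850 = 0.30, a_32 = 462.5/1850 = 0.25
  a_13 = 900/2000 = 0.45, a_23 = 100/2000 = 0.05, a_33 = 400/2000 = 0.20
I − A =
  [   0.70    -0.05    -0.45]
  [  -0.15     0.70    -0.05]
  [  -0.05    -0.25     0.80]
Cofactors of I−A, C_ij = (−1)^(i+j)·(minor ij) (rows/columns in the sector order above):
  C_11 = (0.70)(0.80) − (-0.05)(-0.25) = 0.5475
  C_12 = −[(-0.15)(0.80) − (-0.05)(-0.05)] = 0.1225
  C_13 = (-0.15)(-0.25) − (0.70)(-0.05) = 0.0725
  C_21 = −[(-0.05)(0.80) − (-0.45)(-0.25)] = 0.1525
  C_22 = (0.70)(0.80) − (-0.45)(-0.05) = 0.5375
  C_23 = −[(0.70)(-0.25) − (-0.05)(-0.05)] = 0.1775
  C_31 = (-0.05)(-0.05) − (-0.45)(0.70) = 0.3175
  C_32 = −[(0.70)(-0.05) − (-0.45)(-0.15)] = 0.1025
  C_33 = (0.70)(0.70) − (-0.05)(-0.15) = 0.4825
det(I−A) = Σ_j (I−A)_1j·C_1j = (0.70)(0.5475) + (-0.05)(0.1225) + (-0.45)(0.0725) = 0.3445
adj(I−A) = Cᵀ =
  [ 0.5475   0.1525   0.3175]
  [ 0.1225   0.5375   0.1025]
  [ 0.0725   0.1775   0.4825]
(I − A)⁻¹ = adj(I−A) / det(I−A) ≈
  [   1.58926     0.44267     0.92163]
  [   0.35559     1.56023     0.29753]
  [   0.21045     0.51524     1.40058]
The output multiplier for sector j is the column-j sum of the Leontief inverse (I − A)⁻¹ = adj(I−A) / det(I−A).
Column 3 of adj(I−A): (0.3175, 0.1025, 0.4825); det(I−A) = 0.3445.
m_3 = (0.3175 + 0.1025 + 0.4825) / 0.3445 = 0.9025 / 0.3445 ≈ 2.6197.

m_3 = 2.6197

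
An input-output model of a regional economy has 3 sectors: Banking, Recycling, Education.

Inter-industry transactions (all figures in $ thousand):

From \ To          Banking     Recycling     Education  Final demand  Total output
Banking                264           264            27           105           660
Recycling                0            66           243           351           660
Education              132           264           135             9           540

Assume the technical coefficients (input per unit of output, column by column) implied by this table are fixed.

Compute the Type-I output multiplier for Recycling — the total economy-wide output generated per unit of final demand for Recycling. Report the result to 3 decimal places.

Technical coefficients a_ij = z_ij / X_j:
  a_BB = 264/660 = 0.40, a_RB = 0/660 = 0.00, a_EB = 132/660 = 0.20
  a_BR = 264/660 = 0.40, a_RR = 66/660 = 0.10, a_ER = 264/660 = 0.40
  a_BE = 27/540 = 0.05, a_RE = 243/540 = 0.45, a_EE = 135/540 = 0.25
I − A =
  [   0.60    -0.40    -0.05]
  [   0.00     0.90    -0.45]
  [  -0.20    -0.40     0.75]
Cofactors of I−A, C_ij = (−1)^(i+j)·(minor ij) (rows/columns in the sector order above):
  C_11 = (0.90)(0.75) − (-0.45)(-0.40) = 0.4950
  C_12 = −[(0.00)(0.75) − (-0.45)(-0.20)] = 0.0900
  C_13 = (0.00)(-0.40) − (0.90)(-0.20) = 0.1800
  C_21 = −[(-0.40)(0.75) − (-0.05)(-0.40)] = 0.3200
  C_22 = (0.60)(0.75) − (-0.05)(-0.20) = 0.4400
  C_23 = −[(0.60)(-0.40) − (-0.40)(-0.20)] = 0.3200
  C_31 = (-0.40)(-0.45) − (-0.05)(0.90) = 0.2250
  C_32 = −[(0.60)(-0.45) − (-0.05)(0.00)] = 0.2700
  C_33 = (0.60)(0.90) − (-0.40)(0.00) = 0.5400
det(I−A) = Σ_j (I−A)_1j·C_1j = (0.60)(0.4950) + (-0.40)(0.0900) + (-0.05)(0.1800) = 0.2520
adj(I−A) = Cᵀ =
  [ 0.4950   0.3200   0.2250]
  [ 0.0900   0.4400   0.2700]
  [ 0.1800   0.3200   0.5400]
(I − A)⁻¹ = adj(I−A) / det(I−A) ≈
  [   1.9643     1.2698     0.8929]
  [   0.3571     1.7460     1.0714]
  [   0.7143     1.2698     2.1429]
The output multiplier for sector j is the column-j sum of the Leontief inverse (I − A)⁻¹ = adj(I−A) / det(I−A).
Column R of adj(I−A): (0.3200, 0.4400, 0.3200); det(I−A) = 0.2520.
m_R = (0.3200 + 0.4400 + 0.3200) / 0.2520 = 1.08 / 0.2520 ≈ 4.286.

m_R = 4.286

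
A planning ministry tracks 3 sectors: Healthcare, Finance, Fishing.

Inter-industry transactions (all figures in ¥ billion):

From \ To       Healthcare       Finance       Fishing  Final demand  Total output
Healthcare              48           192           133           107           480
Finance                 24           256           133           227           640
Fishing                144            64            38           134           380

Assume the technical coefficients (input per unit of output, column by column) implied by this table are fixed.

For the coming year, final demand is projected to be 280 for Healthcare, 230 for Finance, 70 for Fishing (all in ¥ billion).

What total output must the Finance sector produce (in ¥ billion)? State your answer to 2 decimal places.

x_2 = 659.68

Technical coefficients a_ij = z_ij / X_j:
  a_11 = 48/480 = 0.10, a_21 = 24/480 = 0.05, a_31 = 144/480 = 0.30
  a_12 = 192/640 = 0.30, a_22 = 256/640 = 0.40, a_32 = 64/640 = 0.10
  a_13 = 133/380 = 0.35, a_23 = 133/380 = 0.35, a_33 = 38/380 = 0.10
I − A =
  [   0.90    -0.30    -0.35]
  [  -0.05     0.60    -0.35]
  [  -0.30    -0.10     0.90]
Cofactors of I−A, C_ij = (−1)^(i+j)·(minor ij) (rows/columns in the sector order above):
  C_11 = (0.60)(0.90) − (-0.35)(-0.10) = 0.5050
  C_12 = −[(-0.05)(0.90) − (-0.35)(-0.30)] = 0.1500
  C_13 = (-0.05)(-0.10) − (0.60)(-0.30) = 0.1850
  C_21 = −[(-0.30)(0.90) − (-0.35)(-0.10)] = 0.3050
  C_22 = (0.90)(0.90) − (-0.35)(-0.30) = 0.7050
  C_23 = −[(0.90)(-0.10) − (-0.30)(-0.30)] = 0.1800
  C_31 = (-0.30)(-0.35) − (-0.35)(0.60) = 0.3150
  C_32 = −[(0.90)(-0.35) − (-0.35)(-0.05)] = 0.3325
  C_33 = (0.90)(0.60) − (-0.30)(-0.05) = 0.5250
det(I−A) = Σ_j (I−A)_1j·C_1j = (0.90)(0.5050) + (-0.30)(0.1500) + (-0.35)(0.1850) = 0.34475
adj(I−A) = Cᵀ =
  [ 0.5050   0.3050   0.3150]
  [ 0.1500   0.7050   0.3325]
  [ 0.1850   0.1800   0.5250]
(I − A)⁻¹ = adj(I−A) / det(I−A) ≈
  [   1.4648     0.8847     0.9137]
  [   0.4351     2.0450     0.9645]
  [   0.5366     0.5221     1.5228]
x = (I − A)⁻¹ d = adj(I−A)·d / det(I−A), with det(I−A) = 0.34475:
  x_1 = (0.5050·280 + 0.3050·230 + 0.3150·70) / 0.34475 = 233.60 / 0.34475 ≈ 677.59
  x_2 = (0.1500·280 + 0.7050·230 + 0.3325·70) / 0.34475 = 227.425 / 0.34475 ≈ 659.68
  x_3 = (0.1850·280 + 0.1800·230 + 0.5250·70) / 0.34475 = 129.95 / 0.34475 ≈ 376.94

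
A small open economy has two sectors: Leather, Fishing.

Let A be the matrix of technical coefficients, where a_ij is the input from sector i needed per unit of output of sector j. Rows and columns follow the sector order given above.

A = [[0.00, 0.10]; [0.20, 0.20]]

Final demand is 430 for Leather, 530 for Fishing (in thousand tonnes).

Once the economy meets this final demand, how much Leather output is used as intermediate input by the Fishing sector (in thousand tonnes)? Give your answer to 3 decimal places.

I − A =
  [   1.00    -0.10]
  [  -0.20     0.80]
det(I−A) = (1.00)(0.80) − (-0.10)(-0.20) = 0.7800
adj(I−A) = [[0.80, 0.10], [0.20, 1.00]]
(I − A)⁻¹ = adj(I−A) / det(I−A) ≈
  [   1.0256     0.1282]
  [   0.2564     1.2821]
First solve x = (I − A)⁻¹ d = adj(I−A)·d / det(I−A); in particular x_F = (0.20·430 + 1.00·530) / 0.7800 = 616.00 / 0.7800 ≈ 789.74359.
Intermediate flow from L to F: z_LF = a_LF · x_F = 0.10 × 616.00 / 0.7800 = 61.60 / 0.7800 ≈ 78.974.

z_LF = 78.974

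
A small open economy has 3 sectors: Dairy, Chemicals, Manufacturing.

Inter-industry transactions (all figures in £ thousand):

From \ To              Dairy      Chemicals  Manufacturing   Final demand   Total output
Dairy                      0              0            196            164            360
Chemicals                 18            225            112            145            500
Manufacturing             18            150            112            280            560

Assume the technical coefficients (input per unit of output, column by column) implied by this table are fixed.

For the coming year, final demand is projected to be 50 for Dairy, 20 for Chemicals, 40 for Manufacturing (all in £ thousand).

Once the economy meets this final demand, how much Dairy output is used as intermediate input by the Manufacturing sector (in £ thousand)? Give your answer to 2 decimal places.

Technical coefficients a_ij = z_ij / X_j:
  a_DD = 0/360 = 0.00, a_CD = 18/360 = 0.05, a_MD = 18/360 = 0.05
  a_DC = 0/500 = 0.00, a_CC = 225/500 = 0.45, a_MC = 150/500 = 0.30
  a_DM = 196/560 = 0.35, a_CM = 112/560 = 0.20, a_MM = 112/560 = 0.20
I − A =
  [   1.00     0.00    -0.35]
  [  -0.05     0.55    -0.20]
  [  -0.05    -0.30     0.80]
Cofactors of I−A, C_ij = (−1)^(i+j)·(minor ij) (rows/columns in the sector order above):
  C_11 = (0.55)(0.80) − (-0.20)(-0.30) = 0.3800
  C_12 = −[(-0.05)(0.80) − (-0.20)(-0.05)] = 0.0500
  C_13 = (-0.05)(-0.30) − (0.55)(-0.05) = 0.0425
  C_21 = −[(0.00)(0.80) − (-0.35)(-0.30)] = 0.1050
  C_22 = (1.00)(0.80) − (-0.35)(-0.05) = 0.7825
  C_23 = −[(1.00)(-0.30) − (0.00)(-0.05)] = 0.3000
  C_31 = (0.00)(-0.20) − (-0.35)(0.55) = 0.1925
  C_32 = −[(1.00)(-0.20) − (-0.35)(-0.05)] = 0.2175
  C_33 = (1.00)(0.55) − (0.00)(-0.05) = 0.5500
det(I−A) = Σ_j (I−A)_1j·C_1j = (1.00)(0.3800) + (0.00)(0.0500) + (-0.35)(0.0425) = 0.365125
adj(I−A) = Cᵀ =
  [ 0.3800   0.1050   0.1925]
  [ 0.0500   0.7825   0.2175]
  [ 0.0425   0.3000   0.5500]
(I − A)⁻¹ = adj(I−A) / det(I−A) ≈
  [   1.0407     0.2876     0.5272]
  [   0.1369     2.1431     0.5957]
  [   0.1164     0.8216     1.5063]
First solve x = (I − A)⁻¹ d = adj(I−A)·d / det(I−A); in particular x_M = (0.0425·50 + 0.3000·20 + 0.5500·40) / 0.365125 = 30.125 / 0.365125 ≈ 82.5060.
Intermediate flow from D to M: z_DM = a_DM · x_M = 0.35 × 30.125 / 0.365125 = 10.54375 / 0.365125 ≈ 28.88.

z_DM = 28.88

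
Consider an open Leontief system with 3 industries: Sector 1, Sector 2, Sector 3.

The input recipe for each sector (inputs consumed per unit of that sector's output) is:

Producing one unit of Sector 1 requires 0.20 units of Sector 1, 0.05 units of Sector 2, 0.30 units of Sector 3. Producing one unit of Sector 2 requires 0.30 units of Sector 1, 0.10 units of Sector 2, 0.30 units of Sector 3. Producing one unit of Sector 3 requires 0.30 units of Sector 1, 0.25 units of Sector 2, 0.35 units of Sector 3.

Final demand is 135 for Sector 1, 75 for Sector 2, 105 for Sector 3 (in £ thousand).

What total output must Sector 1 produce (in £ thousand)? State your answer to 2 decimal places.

x_1 = 435.66

I − A =
  [   0.80    -0.30    -0.30]
  [  -0.05     0.90    -0.25]
  [  -0.30    -0.30     0.65]
Cofactors of I−A, C_ij = (−1)^(i+j)·(minor ij) (rows/columns in the sector order above):
  C_11 = (0.90)(0.65) − (-0.25)(-0.30) = 0.5100
  C_12 = −[(-0.05)(0.65) − (-0.25)(-0.30)] = 0.1075
  C_13 = (-0.05)(-0.30) − (0.90)(-0.30) = 0.2850
  C_21 = −[(-0.30)(0.65) − (-0.30)(-0.30)] = 0.2850
  C_22 = (0.80)(0.65) − (-0.30)(-0.30) = 0.4300
  C_23 = −[(0.80)(-0.30) − (-0.30)(-0.30)] = 0.3300
  C_31 = (-0.30)(-0.25) − (-0.30)(0.90) = 0.3450
  C_32 = −[(0.80)(-0.25) − (-0.30)(-0.05)] = 0.2150
  C_33 = (0.80)(0.90) − (-0.30)(-0.05) = 0.7050
det(I−A) = Σ_j (I−A)_1j·C_1j = (0.80)(0.5100) + (-0.30)(0.1075) + (-0.30)(0.2850) = 0.29025
adj(I−A) = Cᵀ =
  [ 0.5100   0.2850   0.3450]
  [ 0.1075   0.4300   0.2150]
  [ 0.2850   0.3300   0.7050]
(I − A)⁻¹ = adj(I−A) / det(I−A) ≈
  [   1.7571     0.9819     1.1886]
  [   0.3704     1.4815     0.7407]
  [   0.9819     1.1370     2.4289]
x = (I − A)⁻¹ d = adj(I−A)·d / det(I−A), with det(I−A) = 0.29025:
  x_1 = (0.5100·135 + 0.2850·75 + 0.3450·105) / 0.29025 = 126.45 / 0.29025 ≈ 435.66
  x_2 = (0.1075·135 + 0.4300·75 + 0.2150·105) / 0.29025 = 69.3375 / 0.29025 ≈ 238.89
  x_3 = (0.2850·135 + 0.3300·75 + 0.7050·105) / 0.29025 = 137.25 / 0.29025 ≈ 472.87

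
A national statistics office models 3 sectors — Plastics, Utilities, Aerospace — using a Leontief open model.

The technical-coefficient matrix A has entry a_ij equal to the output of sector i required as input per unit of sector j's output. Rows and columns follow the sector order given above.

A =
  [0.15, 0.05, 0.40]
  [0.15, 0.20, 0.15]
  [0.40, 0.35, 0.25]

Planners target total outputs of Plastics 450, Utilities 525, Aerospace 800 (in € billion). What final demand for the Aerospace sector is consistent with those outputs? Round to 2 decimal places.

I − A =
  [   0.85    -0.05    -0.40]
  [  -0.15     0.80    -0.15]
  [  -0.40    -0.35     0.75]
d = (I − A) x:
  d_1 = (+0.85)·450 + (-0.05)·525 + (-0.40)·800 = 36.25
  d_2 = (-0.15)·450 + (+0.80)·525 + (-0.15)·800 = 232.50
  d_3 = (-0.40)·450 + (-0.35)·525 + (+0.75)·800 = 236.25

d_3 = 236.25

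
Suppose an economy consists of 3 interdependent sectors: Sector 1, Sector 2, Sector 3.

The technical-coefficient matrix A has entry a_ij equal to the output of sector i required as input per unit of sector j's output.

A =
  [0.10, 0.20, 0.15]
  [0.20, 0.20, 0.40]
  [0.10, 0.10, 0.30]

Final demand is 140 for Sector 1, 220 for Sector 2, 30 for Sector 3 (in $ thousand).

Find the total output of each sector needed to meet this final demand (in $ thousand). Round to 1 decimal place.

I − A =
  [   0.90    -0.20    -0.15]
  [  -0.20     0.80    -0.40]
  [  -0.10    -0.10     0.70]
Cofactors of I−A, C_ij = (−1)^(i+j)·(minor ij) (rows/columns in the sector order above):
  C_11 = (0.80)(0.70) − (-0.40)(-0.10) = 0.5200
  C_12 = −[(-0.20)(0.70) − (-0.40)(-0.10)] = 0.1800
  C_13 = (-0.20)(-0.10) − (0.80)(-0.10) = 0.1000
  C_21 = −[(-0.20)(0.70) − (-0.15)(-0.10)] = 0.1550
  C_22 = (0.90)(0.70) − (-0.15)(-0.10) = 0.6150
  C_23 = −[(0.90)(-0.10) − (-0.20)(-0.10)] = 0.1100
  C_31 = (-0.20)(-0.40) − (-0.15)(0.80) = 0.2000
  C_32 = −[(0.90)(-0.40) − (-0.15)(-0.20)] = 0.3900
  C_33 = (0.90)(0.80) − (-0.20)(-0.20) = 0.6800
det(I−A) = Σ_j (I−A)_1j·C_1j = (0.90)(0.5200) + (-0.20)(0.1800) + (-0.15)(0.1000) = 0.4170
adj(I−A) = Cᵀ =
  [ 0.5200   0.1550   0.2000]
  [ 0.1800   0.6150   0.3900]
  [ 0.1000   0.1100   0.6800]
(I − A)⁻¹ = adj(I−A) / det(I−A) ≈
  [   1.2470     0.3717     0.4796]
  [   0.4317     1.4748     0.9353]
  [   0.2398     0.2638     1.6307]
x = (I − A)⁻¹ d = adj(I−A)·d / det(I−A), with det(I−A) = 0.4170:
  x_1 = (0.5200·140 + 0.1550·220 + 0.2000·30) / 0.4170 = 112.90 / 0.4170 ≈ 270.7
  x_2 = (0.1800·140 + 0.6150·220 + 0.3900·30) / 0.4170 = 172.20 / 0.4170 ≈ 412.9
  x_3 = (0.1000·140 + 0.1100·220 + 0.6800·30) / 0.4170 = 58.60 / 0.4170 ≈ 140.5

x_1 = 270.7, x_2 = 412.9, x_3 = 140.5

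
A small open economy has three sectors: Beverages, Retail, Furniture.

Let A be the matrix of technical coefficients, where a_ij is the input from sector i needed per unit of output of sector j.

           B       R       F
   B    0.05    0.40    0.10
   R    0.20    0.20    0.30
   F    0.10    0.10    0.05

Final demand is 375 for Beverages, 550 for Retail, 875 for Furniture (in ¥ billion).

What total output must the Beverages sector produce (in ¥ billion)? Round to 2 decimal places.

I − A =
  [   0.95    -0.40    -0.10]
  [  -0.20     0.80    -0.30]
  [  -0.10    -0.10     0.95]
Cofactors of I−A, C_ij = (−1)^(i+j)·(minor ij) (rows/columns in the sector order above):
  C_11 = (0.80)(0.95) − (-0.30)(-0.10) = 0.7300
  C_12 = −[(-0.20)(0.95) − (-0.30)(-0.10)] = 0.2200
  C_13 = (-0.20)(-0.10) − (0.80)(-0.10) = 0.1000
  C_21 = −[(-0.40)(0.95) − (-0.10)(-0.10)] = 0.3900
  C_22 = (0.95)(0.95) − (-0.10)(-0.10) = 0.8925
  C_23 = −[(0.95)(-0.10) − (-0.40)(-0.10)] = 0.1350
  C_31 = (-0.40)(-0.30) − (-0.10)(0.80) = 0.2000
  C_32 = −[(0.95)(-0.30) − (-0.10)(-0.20)] = 0.3050
  C_33 = (0.95)(0.80) − (-0.40)(-0.20) = 0.6800
det(I−A) = Σ_j (I−A)_1j·C_1j = (0.95)(0.7300) + (-0.40)(0.2200) + (-0.10)(0.1000) = 0.5955
adj(I−A) = Cᵀ =
  [ 0.7300   0.3900   0.2000]
  [ 0.2200   0.8925   0.3050]
  [ 0.1000   0.1350   0.6800]
(I − A)⁻¹ = adj(I−A) / det(I−A) ≈
  [   1.2259     0.6549     0.3359]
  [   0.3694     1.4987     0.5122]
  [   0.1679     0.2267     1.1419]
x = (I − A)⁻¹ d = adj(I−A)·d / det(I−A), with det(I−A) = 0.5955:
  x_B = (0.7300·375 + 0.3900·550 + 0.2000·875) / 0.5955 = 663.25 / 0.5955 ≈ 1113.77
  x_R = (0.2200·375 + 0.8925·550 + 0.3050·875) / 0.5955 = 840.25 / 0.5955 ≈ 1411.00
  x_F = (0.1000·375 + 0.1350·550 + 0.6800·875) / 0.5955 = 706.75 / 0.5955 ≈ 1186.82

x_B = 1113.77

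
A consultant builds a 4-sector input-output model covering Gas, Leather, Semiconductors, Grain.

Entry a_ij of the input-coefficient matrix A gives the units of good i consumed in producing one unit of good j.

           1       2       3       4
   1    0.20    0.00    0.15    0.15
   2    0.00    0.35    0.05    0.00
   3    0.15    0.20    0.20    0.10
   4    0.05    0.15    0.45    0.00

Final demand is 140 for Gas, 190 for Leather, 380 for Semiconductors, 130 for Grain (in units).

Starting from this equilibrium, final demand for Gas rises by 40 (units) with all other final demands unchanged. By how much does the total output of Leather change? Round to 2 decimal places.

I − A =
  [   0.80     0.00    -0.15    -0.15]
  [   0.00     0.65    -0.05     0.00]
  [  -0.15    -0.20     0.80    -0.10]
  [  -0.05    -0.15    -0.45     1.00]
Compute the cofactors C_ij = (−1)^(i+j)·(3×3 minor ij) of I−A; the adjugate is their transpose:
adj(I−A) = Cᵀ =
  [ 0.480000   0.063750   0.142500   0.086250]
  [ 0.007750   0.564625   0.039625   0.005125]
  [ 0.100750   0.173875   0.515125   0.066625]
  [ 0.070500   0.166125   0.244875   0.393375]
det(I−A) = Σ_j (I−A)_1j·C_1j = (0.80)(0.480000) + (0.00)(0.007750) + (-0.15)(0.100750) + (-0.15)(0.070500) = 0.3583125
(I − A)⁻¹ = adj(I−A) / det(I−A) ≈
  [   1.3396     0.1779     0.3977     0.2407]
  [   0.0216     1.5758     0.1106     0.0143]
  [   0.2812     0.4853     1.4376     0.1859]
  [   0.1968     0.4636     0.6834     1.0979]
Δx = (I − A)⁻¹ Δd with Δd having +40 in the Gas component and 0 elsewhere.
So Δx_2 = L_21 · (+40), where L_21 = adj(I−A)_21 / det(I−A) = 0.007750 / 0.3583125.
Δx_2 = 0.007750 × (+40) / 0.3583125 = 0.31 / 0.3583125 ≈ 0.87.

Δx_2 = 0.87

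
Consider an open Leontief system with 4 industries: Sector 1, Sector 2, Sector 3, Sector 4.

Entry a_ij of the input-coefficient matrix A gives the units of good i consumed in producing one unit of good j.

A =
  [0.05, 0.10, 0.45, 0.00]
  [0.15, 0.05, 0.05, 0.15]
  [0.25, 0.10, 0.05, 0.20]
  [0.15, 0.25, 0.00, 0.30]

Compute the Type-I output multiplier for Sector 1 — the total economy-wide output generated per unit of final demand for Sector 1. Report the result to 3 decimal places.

m_1 = 2.419

I − A =
  [   0.95    -0.10    -0.45     0.00]
  [  -0.15     0.95    -0.05    -0.15]
  [  -0.25    -0.10     0.95    -0.20]
  [  -0.15    -0.25     0.00     0.70]
Compute the cofactors C_ij = (−1)^(i+j)·(3×3 minor ij) of I−A; the adjugate is their transpose:
adj(I−A) = Cᵀ =
  [ 0.590125   0.120500   0.285875   0.107500]
  [ 0.131375   0.539500   0.090625   0.141500]
  [ 0.205625   0.134500   0.583375   0.195500]
  [ 0.173375   0.218500   0.093625   0.723500]
det(I−A) = Σ_j (I−A)_1j·C_1j = (0.95)(0.590125) + (-0.10)(0.131375) + (-0.45)(0.205625) + (0.00)(0.173375) = 0.45495
(I − A)⁻¹ = adj(I−A) / det(I−A) ≈
  [   1.2971     0.2649     0.6284     0.2363]
  [   0.2888     1.1858     0.1992     0.3110]
  [   0.4520     0.2956     1.2823     0.4297]
  [   0.3811     0.4803     0.2058     1.5903]
The output multiplier for sector j is the column-j sum of the Leontief inverse (I − A)⁻¹ = adj(I−A) / det(I−A).
Column 1 of adj(I−A): (0.590125, 0.131375, 0.205625, 0.173375); det(I−A) = 0.45495.
m_1 = (0.590125 + 0.131375 + 0.205625 + 0.173375) / 0.45495 = 1.1005 / 0.45495 ≈ 2.419.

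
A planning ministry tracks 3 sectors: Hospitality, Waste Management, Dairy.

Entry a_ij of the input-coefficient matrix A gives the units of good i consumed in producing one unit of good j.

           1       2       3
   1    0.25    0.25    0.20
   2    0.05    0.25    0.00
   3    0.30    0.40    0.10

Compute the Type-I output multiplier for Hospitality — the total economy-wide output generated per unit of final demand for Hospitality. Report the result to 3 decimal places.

I − A =
  [   0.75    -0.25    -0.20]
  [  -0.05     0.75     0.00]
  [  -0.30    -0.40     0.90]
Cofactors of I−A, C_ij = (−1)^(i+j)·(minor ij) (rows/columns in the sector order above):
  C_11 = (0.75)(0.90) − (0.00)(-0.40) = 0.6750
  C_12 = −[(-0.05)(0.90) − (0.00)(-0.30)] = 0.0450
  C_13 = (-0.05)(-0.40) − (0.75)(-0.30) = 0.2450
  C_21 = −[(-0.25)(0.90) − (-0.20)(-0.40)] = 0.3050
  C_22 = (0.75)(0.90) − (-0.20)(-0.30) = 0.6150
  C_23 = −[(0.75)(-0.40) − (-0.25)(-0.30)] = 0.3750
  C_31 = (-0.25)(0.00) − (-0.20)(0.75) = 0.1500
  C_32 = −[(0.75)(0.00) − (-0.20)(-0.05)] = 0.0100
  C_33 = (0.75)(0.75) − (-0.25)(-0.05) = 0.5500
det(I−A) = Σ_j (I−A)_1j·C_1j = (0.75)(0.6750) + (-0.25)(0.0450) + (-0.20)(0.2450) = 0.4460
adj(I−A) = Cᵀ =
  [ 0.6750   0.3050   0.1500]
  [ 0.0450   0.6150   0.0100]
  [ 0.2450   0.3750   0.5500]
(I − A)⁻¹ = adj(I−A) / det(I−A) ≈
  [   1.5135     0.6839     0.3363]
  [   0.1009     1.3789     0.0224]
  [   0.5493     0.8408     1.2332]
The output multiplier for sector j is the column-j sum of the Leontief inverse (I − A)⁻¹ = adj(I−A) / det(I−A).
Column 1 of adj(I−A): (0.6750, 0.0450, 0.2450); det(I−A) = 0.4460.
m_1 = (0.6750 + 0.0450 + 0.2450) / 0.4460 = 0.965 / 0.4460 ≈ 2.164.

m_1 = 2.164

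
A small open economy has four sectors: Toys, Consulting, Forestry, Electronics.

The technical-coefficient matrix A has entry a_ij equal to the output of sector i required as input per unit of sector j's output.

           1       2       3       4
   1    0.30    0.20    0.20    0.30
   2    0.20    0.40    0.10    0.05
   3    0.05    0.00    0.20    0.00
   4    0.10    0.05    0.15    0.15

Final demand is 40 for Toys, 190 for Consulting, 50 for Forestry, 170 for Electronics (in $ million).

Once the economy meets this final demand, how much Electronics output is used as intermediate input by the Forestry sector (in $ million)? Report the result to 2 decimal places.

I − A =
  [   0.70    -0.20    -0.20    -0.30]
  [  -0.20     0.60    -0.10    -0.05]
  [  -0.05     0.00     0.80     0.00]
  [  -0.10    -0.05    -0.15     0.85]
Compute the cofactors C_ij = (−1)^(i+j)·(3×3 minor ij) of I−A; the adjugate is their transpose:
adj(I−A) = Cᵀ =
  [ 0.406000   0.148000   0.148500   0.152000]
  [ 0.144625   0.441250   0.105750   0.077000]
  [ 0.025375   0.009250   0.299250   0.009500]
  [ 0.060750   0.045000   0.076500   0.297000]
det(I−A) = Σ_j (I−A)_1j·C_1j = (0.70)(0.406000) + (-0.20)(0.144625) + (-0.20)(0.025375) + (-0.30)(0.060750) = 0.231975
(I − A)⁻¹ = adj(I−A) / det(I−A) ≈
  [   1.7502     0.6380     0.6402     0.6552]
  [   0.6235     1.9021     0.4559     0.3319]
  [   0.1094     0.0399     1.2900     0.0410]
  [   0.2619     0.1940     0.3298     1.2803]
First solve x = (I − A)⁻¹ d = adj(I−A)·d / det(I−A); in particular x_3 = (0.025375·40 + 0.009250·190 + 0.299250·50 + 0.009500·170) / 0.231975 = 19.35 / 0.231975 ≈ 83.4142.
Intermediate flow from 4 to 3: z_43 = a_43 · x_3 = 0.15 × 19.35 / 0.231975 = 2.9025 / 0.231975 ≈ 12.51.

z_43 = 12.51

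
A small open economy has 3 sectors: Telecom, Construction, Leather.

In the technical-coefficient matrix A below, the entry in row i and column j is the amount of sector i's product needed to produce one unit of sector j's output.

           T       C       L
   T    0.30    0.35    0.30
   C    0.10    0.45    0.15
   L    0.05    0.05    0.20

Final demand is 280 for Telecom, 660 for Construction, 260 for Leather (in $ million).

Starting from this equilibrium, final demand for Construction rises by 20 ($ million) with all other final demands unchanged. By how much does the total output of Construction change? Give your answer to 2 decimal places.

I − A =
  [   0.70    -0.35    -0.30]
  [  -0.10     0.55    -0.15]
  [  -0.05    -0.05     0.80]
Cofactors of I−A, C_ij = (−1)^(i+j)·(minor ij) (rows/columns in the sector order above):
  C_11 = (0.55)(0.80) − (-0.15)(-0.05) = 0.4325
  C_12 = −[(-0.10)(0.80) − (-0.15)(-0.05)] = 0.0875
  C_13 = (-0.10)(-0.05) − (0.55)(-0.05) = 0.0325
  C_21 = −[(-0.35)(0.80) − (-0.30)(-0.05)] = 0.2950
  C_22 = (0.70)(0.80) − (-0.30)(-0.05) = 0.5450
  C_23 = −[(0.70)(-0.05) − (-0.35)(-0.05)] = 0.0525
  C_31 = (-0.35)(-0.15) − (-0.30)(0.55) = 0.2175
  C_32 = −[(0.70)(-0.15) − (-0.30)(-0.10)] = 0.1350
  C_33 = (0.70)(0.55) − (-0.35)(-0.10) = 0.3500
det(I−A) = Σ_j (I−A)_1j·C_1j = (0.70)(0.4325) + (-0.35)(0.0875) + (-0.30)(0.0325) = 0.262375
adj(I−A) = Cᵀ =
  [ 0.4325   0.2950   0.2175]
  [ 0.0875   0.5450   0.1350]
  [ 0.0325   0.0525   0.3500]
(I − A)⁻¹ = adj(I−A) / det(I−A) ≈
  [   1.6484     1.1243     0.8290]
  [   0.3335     2.0772     0.5145]
  [   0.1239     0.2001     1.3340]
Δx = (I − A)⁻¹ Δd with Δd having +20 in the Construction component and 0 elsewhere.
So Δx_C = L_CC · (+20), where L_CC = adj(I−A)_CC / det(I−A) = 0.5450 / 0.262375.
Δx_C = 0.5450 × (+20) / 0.262375 = 10.90 / 0.262375 ≈ 41.54.

Δx_C = 41.54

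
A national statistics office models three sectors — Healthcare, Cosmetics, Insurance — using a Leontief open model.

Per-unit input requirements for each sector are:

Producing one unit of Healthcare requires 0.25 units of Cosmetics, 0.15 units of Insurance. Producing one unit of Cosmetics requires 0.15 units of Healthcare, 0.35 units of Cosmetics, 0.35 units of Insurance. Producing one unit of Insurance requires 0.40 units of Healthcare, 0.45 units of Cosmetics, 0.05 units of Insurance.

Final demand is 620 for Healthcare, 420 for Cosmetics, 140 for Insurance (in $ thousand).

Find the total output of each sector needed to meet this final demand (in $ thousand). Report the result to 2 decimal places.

I − A =
  [   1.00    -0.15    -0.40]
  [  -0.25     0.65    -0.45]
  [  -0.15    -0.35     0.95]
Cofactors of I−A, C_ij = (−1)^(i+j)·(minor ij) (rows/columns in the sector order above):
  C_11 = (0.65)(0.95) − (-0.45)(-0.35) = 0.4600
  C_12 = −[(-0.25)(0.95) − (-0.45)(-0.15)] = 0.3050
  C_13 = (-0.25)(-0.35) − (0.65)(-0.15) = 0.1850
  C_21 = −[(-0.15)(0.95) − (-0.40)(-0.35)] = 0.2825
  C_22 = (1.00)(0.95) − (-0.40)(-0.15) = 0.8900
  C_23 = −[(1.00)(-0.35) − (-0.15)(-0.15)] = 0.3725
  C_31 = (-0.15)(-0.45) − (-0.40)(0.65) = 0.3275
  C_32 = −[(1.00)(-0.45) − (-0.40)(-0.25)] = 0.5500
  C_33 = (1.00)(0.65) − (-0.15)(-0.25) = 0.6125
det(I−A) = Σ_j (I−A)_1j·C_1j = (1.00)(0.4600) + (-0.15)(0.3050) + (-0.40)(0.1850) = 0.34025
adj(I−A) = Cᵀ =
  [ 0.4600   0.2825   0.3275]
  [ 0.3050   0.8900   0.5500]
  [ 0.1850   0.3725   0.6125]
(I − A)⁻¹ = adj(I−A) / det(I−A) ≈
  [   1.3519     0.8303     0.9625]
  [   0.8964     2.6157     1.6165]
  [   0.5437     1.0948     1.8001]
x = (I − A)⁻¹ d = adj(I−A)·d / det(I−A), with det(I−A) = 0.34025:
  x_H = (0.4600·620 + 0.2825·420 + 0.3275·140) / 0.34025 = 449.70 / 0.34025 ≈ 1321.68
  x_C = (0.3050·620 + 0.8900·420 + 0.5500·140) / 0.34025 = 639.90 / 0.34025 ≈ 1880.68
  x_I = (0.1850·620 + 0.3725·420 + 0.6125·140) / 0.34025 = 356.90 / 0.34025 ≈ 1048.93

x_H = 1321.68, x_C = 1880.68, x_I = 1048.93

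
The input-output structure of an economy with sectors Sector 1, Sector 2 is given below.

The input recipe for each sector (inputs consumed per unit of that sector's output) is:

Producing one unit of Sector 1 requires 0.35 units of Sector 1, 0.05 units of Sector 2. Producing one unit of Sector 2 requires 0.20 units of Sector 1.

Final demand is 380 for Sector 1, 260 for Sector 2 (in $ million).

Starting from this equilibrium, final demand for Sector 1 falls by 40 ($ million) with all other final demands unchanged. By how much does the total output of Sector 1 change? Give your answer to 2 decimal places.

Δx_1 = -62.50

I − A =
  [   0.65    -0.20]
  [  -0.05     1.00]
det(I−A) = (0.65)(1.00) − (-0.20)(-0.05) = 0.6400
adj(I−A) = [[1.00, 0.20], [0.05, 0.65]]
(I − A)⁻¹ = adj(I−A) / det(I−A) ≈
  [   1.5625     0.3125]
  [   0.0781     1.0156]
Δx = (I − A)⁻¹ Δd with Δd having -40 in the Sector 1 component and 0 elsewhere.
So Δx_1 = L_11 · (-40), where L_11 = adj(I−A)_11 / det(I−A) = 1.00 / 0.6400.
Δx_1 = 1.00 × (-40) / 0.6400 = -40.00 / 0.6400 = -62.50.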